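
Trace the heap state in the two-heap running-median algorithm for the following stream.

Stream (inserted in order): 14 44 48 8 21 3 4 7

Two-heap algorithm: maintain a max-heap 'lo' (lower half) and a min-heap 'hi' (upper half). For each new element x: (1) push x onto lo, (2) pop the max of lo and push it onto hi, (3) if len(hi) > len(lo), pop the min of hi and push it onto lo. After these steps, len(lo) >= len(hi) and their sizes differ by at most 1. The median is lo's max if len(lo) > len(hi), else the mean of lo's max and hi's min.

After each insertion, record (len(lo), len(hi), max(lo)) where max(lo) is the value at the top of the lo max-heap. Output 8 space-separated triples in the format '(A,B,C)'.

Answer: (1,0,14) (1,1,14) (2,1,44) (2,2,14) (3,2,21) (3,3,14) (4,3,14) (4,4,8)

Derivation:
Step 1: insert 14 -> lo=[14] hi=[] -> (len(lo)=1, len(hi)=0, max(lo)=14)
Step 2: insert 44 -> lo=[14] hi=[44] -> (len(lo)=1, len(hi)=1, max(lo)=14)
Step 3: insert 48 -> lo=[14, 44] hi=[48] -> (len(lo)=2, len(hi)=1, max(lo)=44)
Step 4: insert 8 -> lo=[8, 14] hi=[44, 48] -> (len(lo)=2, len(hi)=2, max(lo)=14)
Step 5: insert 21 -> lo=[8, 14, 21] hi=[44, 48] -> (len(lo)=3, len(hi)=2, max(lo)=21)
Step 6: insert 3 -> lo=[3, 8, 14] hi=[21, 44, 48] -> (len(lo)=3, len(hi)=3, max(lo)=14)
Step 7: insert 4 -> lo=[3, 4, 8, 14] hi=[21, 44, 48] -> (len(lo)=4, len(hi)=3, max(lo)=14)
Step 8: insert 7 -> lo=[3, 4, 7, 8] hi=[14, 21, 44, 48] -> (len(lo)=4, len(hi)=4, max(lo)=8)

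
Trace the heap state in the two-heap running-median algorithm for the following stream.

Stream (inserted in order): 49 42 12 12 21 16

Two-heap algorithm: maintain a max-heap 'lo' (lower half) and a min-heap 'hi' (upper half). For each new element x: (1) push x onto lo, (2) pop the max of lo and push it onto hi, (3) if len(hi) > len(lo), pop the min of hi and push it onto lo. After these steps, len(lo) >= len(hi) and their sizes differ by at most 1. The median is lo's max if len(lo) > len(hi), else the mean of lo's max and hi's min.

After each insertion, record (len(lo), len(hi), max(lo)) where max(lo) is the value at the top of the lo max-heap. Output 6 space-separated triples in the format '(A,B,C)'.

Step 1: insert 49 -> lo=[49] hi=[] -> (len(lo)=1, len(hi)=0, max(lo)=49)
Step 2: insert 42 -> lo=[42] hi=[49] -> (len(lo)=1, len(hi)=1, max(lo)=42)
Step 3: insert 12 -> lo=[12, 42] hi=[49] -> (len(lo)=2, len(hi)=1, max(lo)=42)
Step 4: insert 12 -> lo=[12, 12] hi=[42, 49] -> (len(lo)=2, len(hi)=2, max(lo)=12)
Step 5: insert 21 -> lo=[12, 12, 21] hi=[42, 49] -> (len(lo)=3, len(hi)=2, max(lo)=21)
Step 6: insert 16 -> lo=[12, 12, 16] hi=[21, 42, 49] -> (len(lo)=3, len(hi)=3, max(lo)=16)

Answer: (1,0,49) (1,1,42) (2,1,42) (2,2,12) (3,2,21) (3,3,16)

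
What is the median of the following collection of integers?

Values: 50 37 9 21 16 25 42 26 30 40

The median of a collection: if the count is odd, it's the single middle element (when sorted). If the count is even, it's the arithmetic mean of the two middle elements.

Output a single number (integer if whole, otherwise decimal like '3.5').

Step 1: insert 50 -> lo=[50] (size 1, max 50) hi=[] (size 0) -> median=50
Step 2: insert 37 -> lo=[37] (size 1, max 37) hi=[50] (size 1, min 50) -> median=43.5
Step 3: insert 9 -> lo=[9, 37] (size 2, max 37) hi=[50] (size 1, min 50) -> median=37
Step 4: insert 21 -> lo=[9, 21] (size 2, max 21) hi=[37, 50] (size 2, min 37) -> median=29
Step 5: insert 16 -> lo=[9, 16, 21] (size 3, max 21) hi=[37, 50] (size 2, min 37) -> median=21
Step 6: insert 25 -> lo=[9, 16, 21] (size 3, max 21) hi=[25, 37, 50] (size 3, min 25) -> median=23
Step 7: insert 42 -> lo=[9, 16, 21, 25] (size 4, max 25) hi=[37, 42, 50] (size 3, min 37) -> median=25
Step 8: insert 26 -> lo=[9, 16, 21, 25] (size 4, max 25) hi=[26, 37, 42, 50] (size 4, min 26) -> median=25.5
Step 9: insert 30 -> lo=[9, 16, 21, 25, 26] (size 5, max 26) hi=[30, 37, 42, 50] (size 4, min 30) -> median=26
Step 10: insert 40 -> lo=[9, 16, 21, 25, 26] (size 5, max 26) hi=[30, 37, 40, 42, 50] (size 5, min 30) -> median=28

Answer: 28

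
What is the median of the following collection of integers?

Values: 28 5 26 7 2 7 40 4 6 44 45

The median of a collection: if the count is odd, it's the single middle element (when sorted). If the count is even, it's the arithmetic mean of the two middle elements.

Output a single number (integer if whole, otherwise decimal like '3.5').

Step 1: insert 28 -> lo=[28] (size 1, max 28) hi=[] (size 0) -> median=28
Step 2: insert 5 -> lo=[5] (size 1, max 5) hi=[28] (size 1, min 28) -> median=16.5
Step 3: insert 26 -> lo=[5, 26] (size 2, max 26) hi=[28] (size 1, min 28) -> median=26
Step 4: insert 7 -> lo=[5, 7] (size 2, max 7) hi=[26, 28] (size 2, min 26) -> median=16.5
Step 5: insert 2 -> lo=[2, 5, 7] (size 3, max 7) hi=[26, 28] (size 2, min 26) -> median=7
Step 6: insert 7 -> lo=[2, 5, 7] (size 3, max 7) hi=[7, 26, 28] (size 3, min 7) -> median=7
Step 7: insert 40 -> lo=[2, 5, 7, 7] (size 4, max 7) hi=[26, 28, 40] (size 3, min 26) -> median=7
Step 8: insert 4 -> lo=[2, 4, 5, 7] (size 4, max 7) hi=[7, 26, 28, 40] (size 4, min 7) -> median=7
Step 9: insert 6 -> lo=[2, 4, 5, 6, 7] (size 5, max 7) hi=[7, 26, 28, 40] (size 4, min 7) -> median=7
Step 10: insert 44 -> lo=[2, 4, 5, 6, 7] (size 5, max 7) hi=[7, 26, 28, 40, 44] (size 5, min 7) -> median=7
Step 11: insert 45 -> lo=[2, 4, 5, 6, 7, 7] (size 6, max 7) hi=[26, 28, 40, 44, 45] (size 5, min 26) -> median=7

Answer: 7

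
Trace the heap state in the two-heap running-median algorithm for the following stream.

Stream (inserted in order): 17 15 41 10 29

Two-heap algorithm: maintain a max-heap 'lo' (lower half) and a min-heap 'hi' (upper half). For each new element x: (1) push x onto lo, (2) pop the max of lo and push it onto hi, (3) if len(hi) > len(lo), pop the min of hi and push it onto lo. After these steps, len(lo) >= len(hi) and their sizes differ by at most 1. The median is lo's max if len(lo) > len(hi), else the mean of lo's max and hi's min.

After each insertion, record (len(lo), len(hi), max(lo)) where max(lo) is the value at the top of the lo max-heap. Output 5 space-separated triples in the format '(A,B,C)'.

Step 1: insert 17 -> lo=[17] hi=[] -> (len(lo)=1, len(hi)=0, max(lo)=17)
Step 2: insert 15 -> lo=[15] hi=[17] -> (len(lo)=1, len(hi)=1, max(lo)=15)
Step 3: insert 41 -> lo=[15, 17] hi=[41] -> (len(lo)=2, len(hi)=1, max(lo)=17)
Step 4: insert 10 -> lo=[10, 15] hi=[17, 41] -> (len(lo)=2, len(hi)=2, max(lo)=15)
Step 5: insert 29 -> lo=[10, 15, 17] hi=[29, 41] -> (len(lo)=3, len(hi)=2, max(lo)=17)

Answer: (1,0,17) (1,1,15) (2,1,17) (2,2,15) (3,2,17)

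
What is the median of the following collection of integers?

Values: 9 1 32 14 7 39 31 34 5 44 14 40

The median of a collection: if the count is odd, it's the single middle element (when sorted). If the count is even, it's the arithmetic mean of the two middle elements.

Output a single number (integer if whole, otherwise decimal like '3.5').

Step 1: insert 9 -> lo=[9] (size 1, max 9) hi=[] (size 0) -> median=9
Step 2: insert 1 -> lo=[1] (size 1, max 1) hi=[9] (size 1, min 9) -> median=5
Step 3: insert 32 -> lo=[1, 9] (size 2, max 9) hi=[32] (size 1, min 32) -> median=9
Step 4: insert 14 -> lo=[1, 9] (size 2, max 9) hi=[14, 32] (size 2, min 14) -> median=11.5
Step 5: insert 7 -> lo=[1, 7, 9] (size 3, max 9) hi=[14, 32] (size 2, min 14) -> median=9
Step 6: insert 39 -> lo=[1, 7, 9] (size 3, max 9) hi=[14, 32, 39] (size 3, min 14) -> median=11.5
Step 7: insert 31 -> lo=[1, 7, 9, 14] (size 4, max 14) hi=[31, 32, 39] (size 3, min 31) -> median=14
Step 8: insert 34 -> lo=[1, 7, 9, 14] (size 4, max 14) hi=[31, 32, 34, 39] (size 4, min 31) -> median=22.5
Step 9: insert 5 -> lo=[1, 5, 7, 9, 14] (size 5, max 14) hi=[31, 32, 34, 39] (size 4, min 31) -> median=14
Step 10: insert 44 -> lo=[1, 5, 7, 9, 14] (size 5, max 14) hi=[31, 32, 34, 39, 44] (size 5, min 31) -> median=22.5
Step 11: insert 14 -> lo=[1, 5, 7, 9, 14, 14] (size 6, max 14) hi=[31, 32, 34, 39, 44] (size 5, min 31) -> median=14
Step 12: insert 40 -> lo=[1, 5, 7, 9, 14, 14] (size 6, max 14) hi=[31, 32, 34, 39, 40, 44] (size 6, min 31) -> median=22.5

Answer: 22.5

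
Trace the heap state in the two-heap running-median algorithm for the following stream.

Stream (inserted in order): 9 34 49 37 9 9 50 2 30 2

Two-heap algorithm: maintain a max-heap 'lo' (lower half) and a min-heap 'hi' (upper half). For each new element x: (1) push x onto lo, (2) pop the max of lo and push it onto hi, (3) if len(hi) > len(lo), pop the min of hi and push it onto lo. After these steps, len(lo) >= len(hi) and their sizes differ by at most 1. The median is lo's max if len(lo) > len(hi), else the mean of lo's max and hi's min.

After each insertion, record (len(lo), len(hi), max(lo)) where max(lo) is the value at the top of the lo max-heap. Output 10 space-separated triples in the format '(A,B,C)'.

Answer: (1,0,9) (1,1,9) (2,1,34) (2,2,34) (3,2,34) (3,3,9) (4,3,34) (4,4,9) (5,4,30) (5,5,9)

Derivation:
Step 1: insert 9 -> lo=[9] hi=[] -> (len(lo)=1, len(hi)=0, max(lo)=9)
Step 2: insert 34 -> lo=[9] hi=[34] -> (len(lo)=1, len(hi)=1, max(lo)=9)
Step 3: insert 49 -> lo=[9, 34] hi=[49] -> (len(lo)=2, len(hi)=1, max(lo)=34)
Step 4: insert 37 -> lo=[9, 34] hi=[37, 49] -> (len(lo)=2, len(hi)=2, max(lo)=34)
Step 5: insert 9 -> lo=[9, 9, 34] hi=[37, 49] -> (len(lo)=3, len(hi)=2, max(lo)=34)
Step 6: insert 9 -> lo=[9, 9, 9] hi=[34, 37, 49] -> (len(lo)=3, len(hi)=3, max(lo)=9)
Step 7: insert 50 -> lo=[9, 9, 9, 34] hi=[37, 49, 50] -> (len(lo)=4, len(hi)=3, max(lo)=34)
Step 8: insert 2 -> lo=[2, 9, 9, 9] hi=[34, 37, 49, 50] -> (len(lo)=4, len(hi)=4, max(lo)=9)
Step 9: insert 30 -> lo=[2, 9, 9, 9, 30] hi=[34, 37, 49, 50] -> (len(lo)=5, len(hi)=4, max(lo)=30)
Step 10: insert 2 -> lo=[2, 2, 9, 9, 9] hi=[30, 34, 37, 49, 50] -> (len(lo)=5, len(hi)=5, max(lo)=9)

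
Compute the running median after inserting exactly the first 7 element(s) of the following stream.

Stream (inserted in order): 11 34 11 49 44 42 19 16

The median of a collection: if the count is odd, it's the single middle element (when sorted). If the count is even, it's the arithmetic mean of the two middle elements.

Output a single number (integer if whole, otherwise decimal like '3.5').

Answer: 34

Derivation:
Step 1: insert 11 -> lo=[11] (size 1, max 11) hi=[] (size 0) -> median=11
Step 2: insert 34 -> lo=[11] (size 1, max 11) hi=[34] (size 1, min 34) -> median=22.5
Step 3: insert 11 -> lo=[11, 11] (size 2, max 11) hi=[34] (size 1, min 34) -> median=11
Step 4: insert 49 -> lo=[11, 11] (size 2, max 11) hi=[34, 49] (size 2, min 34) -> median=22.5
Step 5: insert 44 -> lo=[11, 11, 34] (size 3, max 34) hi=[44, 49] (size 2, min 44) -> median=34
Step 6: insert 42 -> lo=[11, 11, 34] (size 3, max 34) hi=[42, 44, 49] (size 3, min 42) -> median=38
Step 7: insert 19 -> lo=[11, 11, 19, 34] (size 4, max 34) hi=[42, 44, 49] (size 3, min 42) -> median=34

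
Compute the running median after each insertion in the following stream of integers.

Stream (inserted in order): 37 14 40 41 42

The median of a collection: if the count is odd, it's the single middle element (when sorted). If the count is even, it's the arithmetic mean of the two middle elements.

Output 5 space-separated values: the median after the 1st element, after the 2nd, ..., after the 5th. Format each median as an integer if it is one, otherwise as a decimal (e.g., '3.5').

Step 1: insert 37 -> lo=[37] (size 1, max 37) hi=[] (size 0) -> median=37
Step 2: insert 14 -> lo=[14] (size 1, max 14) hi=[37] (size 1, min 37) -> median=25.5
Step 3: insert 40 -> lo=[14, 37] (size 2, max 37) hi=[40] (size 1, min 40) -> median=37
Step 4: insert 41 -> lo=[14, 37] (size 2, max 37) hi=[40, 41] (size 2, min 40) -> median=38.5
Step 5: insert 42 -> lo=[14, 37, 40] (size 3, max 40) hi=[41, 42] (size 2, min 41) -> median=40

Answer: 37 25.5 37 38.5 40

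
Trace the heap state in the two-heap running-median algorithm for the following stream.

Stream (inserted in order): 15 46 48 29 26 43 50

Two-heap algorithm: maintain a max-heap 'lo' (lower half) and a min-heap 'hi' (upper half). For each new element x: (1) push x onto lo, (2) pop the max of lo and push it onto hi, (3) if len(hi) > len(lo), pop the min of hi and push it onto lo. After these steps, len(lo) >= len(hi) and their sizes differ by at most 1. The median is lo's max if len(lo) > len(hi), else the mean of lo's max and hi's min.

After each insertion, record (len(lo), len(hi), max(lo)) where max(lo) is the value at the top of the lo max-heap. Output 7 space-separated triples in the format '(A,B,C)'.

Answer: (1,0,15) (1,1,15) (2,1,46) (2,2,29) (3,2,29) (3,3,29) (4,3,43)

Derivation:
Step 1: insert 15 -> lo=[15] hi=[] -> (len(lo)=1, len(hi)=0, max(lo)=15)
Step 2: insert 46 -> lo=[15] hi=[46] -> (len(lo)=1, len(hi)=1, max(lo)=15)
Step 3: insert 48 -> lo=[15, 46] hi=[48] -> (len(lo)=2, len(hi)=1, max(lo)=46)
Step 4: insert 29 -> lo=[15, 29] hi=[46, 48] -> (len(lo)=2, len(hi)=2, max(lo)=29)
Step 5: insert 26 -> lo=[15, 26, 29] hi=[46, 48] -> (len(lo)=3, len(hi)=2, max(lo)=29)
Step 6: insert 43 -> lo=[15, 26, 29] hi=[43, 46, 48] -> (len(lo)=3, len(hi)=3, max(lo)=29)
Step 7: insert 50 -> lo=[15, 26, 29, 43] hi=[46, 48, 50] -> (len(lo)=4, len(hi)=3, max(lo)=43)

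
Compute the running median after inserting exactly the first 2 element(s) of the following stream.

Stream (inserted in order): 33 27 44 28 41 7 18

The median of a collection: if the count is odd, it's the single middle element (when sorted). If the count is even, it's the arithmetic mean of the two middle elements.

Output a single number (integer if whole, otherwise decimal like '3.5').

Answer: 30

Derivation:
Step 1: insert 33 -> lo=[33] (size 1, max 33) hi=[] (size 0) -> median=33
Step 2: insert 27 -> lo=[27] (size 1, max 27) hi=[33] (size 1, min 33) -> median=30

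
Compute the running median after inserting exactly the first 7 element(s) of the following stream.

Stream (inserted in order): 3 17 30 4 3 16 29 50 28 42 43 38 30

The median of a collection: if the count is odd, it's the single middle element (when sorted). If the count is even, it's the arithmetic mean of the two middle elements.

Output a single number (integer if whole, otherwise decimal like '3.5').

Answer: 16

Derivation:
Step 1: insert 3 -> lo=[3] (size 1, max 3) hi=[] (size 0) -> median=3
Step 2: insert 17 -> lo=[3] (size 1, max 3) hi=[17] (size 1, min 17) -> median=10
Step 3: insert 30 -> lo=[3, 17] (size 2, max 17) hi=[30] (size 1, min 30) -> median=17
Step 4: insert 4 -> lo=[3, 4] (size 2, max 4) hi=[17, 30] (size 2, min 17) -> median=10.5
Step 5: insert 3 -> lo=[3, 3, 4] (size 3, max 4) hi=[17, 30] (size 2, min 17) -> median=4
Step 6: insert 16 -> lo=[3, 3, 4] (size 3, max 4) hi=[16, 17, 30] (size 3, min 16) -> median=10
Step 7: insert 29 -> lo=[3, 3, 4, 16] (size 4, max 16) hi=[17, 29, 30] (size 3, min 17) -> median=16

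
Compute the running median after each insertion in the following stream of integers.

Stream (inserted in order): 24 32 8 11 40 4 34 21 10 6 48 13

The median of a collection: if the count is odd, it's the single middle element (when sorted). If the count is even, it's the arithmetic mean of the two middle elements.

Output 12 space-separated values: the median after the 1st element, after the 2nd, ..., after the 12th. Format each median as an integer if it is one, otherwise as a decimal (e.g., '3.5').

Step 1: insert 24 -> lo=[24] (size 1, max 24) hi=[] (size 0) -> median=24
Step 2: insert 32 -> lo=[24] (size 1, max 24) hi=[32] (size 1, min 32) -> median=28
Step 3: insert 8 -> lo=[8, 24] (size 2, max 24) hi=[32] (size 1, min 32) -> median=24
Step 4: insert 11 -> lo=[8, 11] (size 2, max 11) hi=[24, 32] (size 2, min 24) -> median=17.5
Step 5: insert 40 -> lo=[8, 11, 24] (size 3, max 24) hi=[32, 40] (size 2, min 32) -> median=24
Step 6: insert 4 -> lo=[4, 8, 11] (size 3, max 11) hi=[24, 32, 40] (size 3, min 24) -> median=17.5
Step 7: insert 34 -> lo=[4, 8, 11, 24] (size 4, max 24) hi=[32, 34, 40] (size 3, min 32) -> median=24
Step 8: insert 21 -> lo=[4, 8, 11, 21] (size 4, max 21) hi=[24, 32, 34, 40] (size 4, min 24) -> median=22.5
Step 9: insert 10 -> lo=[4, 8, 10, 11, 21] (size 5, max 21) hi=[24, 32, 34, 40] (size 4, min 24) -> median=21
Step 10: insert 6 -> lo=[4, 6, 8, 10, 11] (size 5, max 11) hi=[21, 24, 32, 34, 40] (size 5, min 21) -> median=16
Step 11: insert 48 -> lo=[4, 6, 8, 10, 11, 21] (size 6, max 21) hi=[24, 32, 34, 40, 48] (size 5, min 24) -> median=21
Step 12: insert 13 -> lo=[4, 6, 8, 10, 11, 13] (size 6, max 13) hi=[21, 24, 32, 34, 40, 48] (size 6, min 21) -> median=17

Answer: 24 28 24 17.5 24 17.5 24 22.5 21 16 21 17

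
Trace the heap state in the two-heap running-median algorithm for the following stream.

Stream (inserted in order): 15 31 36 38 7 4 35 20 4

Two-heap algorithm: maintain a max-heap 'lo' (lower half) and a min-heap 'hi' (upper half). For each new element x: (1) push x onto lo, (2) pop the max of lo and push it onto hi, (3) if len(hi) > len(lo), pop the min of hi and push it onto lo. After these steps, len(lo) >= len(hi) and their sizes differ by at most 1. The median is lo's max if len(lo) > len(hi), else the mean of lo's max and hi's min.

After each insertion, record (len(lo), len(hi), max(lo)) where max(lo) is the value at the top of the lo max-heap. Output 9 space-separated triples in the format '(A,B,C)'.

Answer: (1,0,15) (1,1,15) (2,1,31) (2,2,31) (3,2,31) (3,3,15) (4,3,31) (4,4,20) (5,4,20)

Derivation:
Step 1: insert 15 -> lo=[15] hi=[] -> (len(lo)=1, len(hi)=0, max(lo)=15)
Step 2: insert 31 -> lo=[15] hi=[31] -> (len(lo)=1, len(hi)=1, max(lo)=15)
Step 3: insert 36 -> lo=[15, 31] hi=[36] -> (len(lo)=2, len(hi)=1, max(lo)=31)
Step 4: insert 38 -> lo=[15, 31] hi=[36, 38] -> (len(lo)=2, len(hi)=2, max(lo)=31)
Step 5: insert 7 -> lo=[7, 15, 31] hi=[36, 38] -> (len(lo)=3, len(hi)=2, max(lo)=31)
Step 6: insert 4 -> lo=[4, 7, 15] hi=[31, 36, 38] -> (len(lo)=3, len(hi)=3, max(lo)=15)
Step 7: insert 35 -> lo=[4, 7, 15, 31] hi=[35, 36, 38] -> (len(lo)=4, len(hi)=3, max(lo)=31)
Step 8: insert 20 -> lo=[4, 7, 15, 20] hi=[31, 35, 36, 38] -> (len(lo)=4, len(hi)=4, max(lo)=20)
Step 9: insert 4 -> lo=[4, 4, 7, 15, 20] hi=[31, 35, 36, 38] -> (len(lo)=5, len(hi)=4, max(lo)=20)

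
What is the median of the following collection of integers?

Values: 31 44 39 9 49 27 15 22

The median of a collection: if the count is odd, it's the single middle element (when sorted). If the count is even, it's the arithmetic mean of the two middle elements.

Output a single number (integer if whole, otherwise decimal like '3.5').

Step 1: insert 31 -> lo=[31] (size 1, max 31) hi=[] (size 0) -> median=31
Step 2: insert 44 -> lo=[31] (size 1, max 31) hi=[44] (size 1, min 44) -> median=37.5
Step 3: insert 39 -> lo=[31, 39] (size 2, max 39) hi=[44] (size 1, min 44) -> median=39
Step 4: insert 9 -> lo=[9, 31] (size 2, max 31) hi=[39, 44] (size 2, min 39) -> median=35
Step 5: insert 49 -> lo=[9, 31, 39] (size 3, max 39) hi=[44, 49] (size 2, min 44) -> median=39
Step 6: insert 27 -> lo=[9, 27, 31] (size 3, max 31) hi=[39, 44, 49] (size 3, min 39) -> median=35
Step 7: insert 15 -> lo=[9, 15, 27, 31] (size 4, max 31) hi=[39, 44, 49] (size 3, min 39) -> median=31
Step 8: insert 22 -> lo=[9, 15, 22, 27] (size 4, max 27) hi=[31, 39, 44, 49] (size 4, min 31) -> median=29

Answer: 29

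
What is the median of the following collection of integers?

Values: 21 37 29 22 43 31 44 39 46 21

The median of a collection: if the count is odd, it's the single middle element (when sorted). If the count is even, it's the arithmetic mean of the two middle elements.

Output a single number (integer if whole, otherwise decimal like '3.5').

Answer: 34

Derivation:
Step 1: insert 21 -> lo=[21] (size 1, max 21) hi=[] (size 0) -> median=21
Step 2: insert 37 -> lo=[21] (size 1, max 21) hi=[37] (size 1, min 37) -> median=29
Step 3: insert 29 -> lo=[21, 29] (size 2, max 29) hi=[37] (size 1, min 37) -> median=29
Step 4: insert 22 -> lo=[21, 22] (size 2, max 22) hi=[29, 37] (size 2, min 29) -> median=25.5
Step 5: insert 43 -> lo=[21, 22, 29] (size 3, max 29) hi=[37, 43] (size 2, min 37) -> median=29
Step 6: insert 31 -> lo=[21, 22, 29] (size 3, max 29) hi=[31, 37, 43] (size 3, min 31) -> median=30
Step 7: insert 44 -> lo=[21, 22, 29, 31] (size 4, max 31) hi=[37, 43, 44] (size 3, min 37) -> median=31
Step 8: insert 39 -> lo=[21, 22, 29, 31] (size 4, max 31) hi=[37, 39, 43, 44] (size 4, min 37) -> median=34
Step 9: insert 46 -> lo=[21, 22, 29, 31, 37] (size 5, max 37) hi=[39, 43, 44, 46] (size 4, min 39) -> median=37
Step 10: insert 21 -> lo=[21, 21, 22, 29, 31] (size 5, max 31) hi=[37, 39, 43, 44, 46] (size 5, min 37) -> median=34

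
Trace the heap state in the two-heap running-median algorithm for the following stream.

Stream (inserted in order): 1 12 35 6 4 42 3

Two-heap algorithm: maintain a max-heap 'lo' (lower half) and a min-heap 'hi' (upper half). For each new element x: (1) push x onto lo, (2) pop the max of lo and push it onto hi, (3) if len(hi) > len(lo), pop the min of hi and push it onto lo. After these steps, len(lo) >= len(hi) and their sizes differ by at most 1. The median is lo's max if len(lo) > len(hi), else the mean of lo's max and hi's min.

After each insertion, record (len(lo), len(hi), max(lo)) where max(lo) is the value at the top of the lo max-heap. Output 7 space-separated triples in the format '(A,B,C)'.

Step 1: insert 1 -> lo=[1] hi=[] -> (len(lo)=1, len(hi)=0, max(lo)=1)
Step 2: insert 12 -> lo=[1] hi=[12] -> (len(lo)=1, len(hi)=1, max(lo)=1)
Step 3: insert 35 -> lo=[1, 12] hi=[35] -> (len(lo)=2, len(hi)=1, max(lo)=12)
Step 4: insert 6 -> lo=[1, 6] hi=[12, 35] -> (len(lo)=2, len(hi)=2, max(lo)=6)
Step 5: insert 4 -> lo=[1, 4, 6] hi=[12, 35] -> (len(lo)=3, len(hi)=2, max(lo)=6)
Step 6: insert 42 -> lo=[1, 4, 6] hi=[12, 35, 42] -> (len(lo)=3, len(hi)=3, max(lo)=6)
Step 7: insert 3 -> lo=[1, 3, 4, 6] hi=[12, 35, 42] -> (len(lo)=4, len(hi)=3, max(lo)=6)

Answer: (1,0,1) (1,1,1) (2,1,12) (2,2,6) (3,2,6) (3,3,6) (4,3,6)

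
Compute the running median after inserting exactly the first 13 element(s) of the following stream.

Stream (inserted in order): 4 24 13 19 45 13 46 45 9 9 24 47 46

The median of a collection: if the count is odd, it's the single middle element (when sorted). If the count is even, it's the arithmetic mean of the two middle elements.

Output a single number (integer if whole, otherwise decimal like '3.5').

Step 1: insert 4 -> lo=[4] (size 1, max 4) hi=[] (size 0) -> median=4
Step 2: insert 24 -> lo=[4] (size 1, max 4) hi=[24] (size 1, min 24) -> median=14
Step 3: insert 13 -> lo=[4, 13] (size 2, max 13) hi=[24] (size 1, min 24) -> median=13
Step 4: insert 19 -> lo=[4, 13] (size 2, max 13) hi=[19, 24] (size 2, min 19) -> median=16
Step 5: insert 45 -> lo=[4, 13, 19] (size 3, max 19) hi=[24, 45] (size 2, min 24) -> median=19
Step 6: insert 13 -> lo=[4, 13, 13] (size 3, max 13) hi=[19, 24, 45] (size 3, min 19) -> median=16
Step 7: insert 46 -> lo=[4, 13, 13, 19] (size 4, max 19) hi=[24, 45, 46] (size 3, min 24) -> median=19
Step 8: insert 45 -> lo=[4, 13, 13, 19] (size 4, max 19) hi=[24, 45, 45, 46] (size 4, min 24) -> median=21.5
Step 9: insert 9 -> lo=[4, 9, 13, 13, 19] (size 5, max 19) hi=[24, 45, 45, 46] (size 4, min 24) -> median=19
Step 10: insert 9 -> lo=[4, 9, 9, 13, 13] (size 5, max 13) hi=[19, 24, 45, 45, 46] (size 5, min 19) -> median=16
Step 11: insert 24 -> lo=[4, 9, 9, 13, 13, 19] (size 6, max 19) hi=[24, 24, 45, 45, 46] (size 5, min 24) -> median=19
Step 12: insert 47 -> lo=[4, 9, 9, 13, 13, 19] (size 6, max 19) hi=[24, 24, 45, 45, 46, 47] (size 6, min 24) -> median=21.5
Step 13: insert 46 -> lo=[4, 9, 9, 13, 13, 19, 24] (size 7, max 24) hi=[24, 45, 45, 46, 46, 47] (size 6, min 24) -> median=24

Answer: 24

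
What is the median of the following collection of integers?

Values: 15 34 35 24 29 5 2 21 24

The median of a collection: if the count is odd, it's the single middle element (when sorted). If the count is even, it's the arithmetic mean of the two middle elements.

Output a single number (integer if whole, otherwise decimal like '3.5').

Answer: 24

Derivation:
Step 1: insert 15 -> lo=[15] (size 1, max 15) hi=[] (size 0) -> median=15
Step 2: insert 34 -> lo=[15] (size 1, max 15) hi=[34] (size 1, min 34) -> median=24.5
Step 3: insert 35 -> lo=[15, 34] (size 2, max 34) hi=[35] (size 1, min 35) -> median=34
Step 4: insert 24 -> lo=[15, 24] (size 2, max 24) hi=[34, 35] (size 2, min 34) -> median=29
Step 5: insert 29 -> lo=[15, 24, 29] (size 3, max 29) hi=[34, 35] (size 2, min 34) -> median=29
Step 6: insert 5 -> lo=[5, 15, 24] (size 3, max 24) hi=[29, 34, 35] (size 3, min 29) -> median=26.5
Step 7: insert 2 -> lo=[2, 5, 15, 24] (size 4, max 24) hi=[29, 34, 35] (size 3, min 29) -> median=24
Step 8: insert 21 -> lo=[2, 5, 15, 21] (size 4, max 21) hi=[24, 29, 34, 35] (size 4, min 24) -> median=22.5
Step 9: insert 24 -> lo=[2, 5, 15, 21, 24] (size 5, max 24) hi=[24, 29, 34, 35] (size 4, min 24) -> median=24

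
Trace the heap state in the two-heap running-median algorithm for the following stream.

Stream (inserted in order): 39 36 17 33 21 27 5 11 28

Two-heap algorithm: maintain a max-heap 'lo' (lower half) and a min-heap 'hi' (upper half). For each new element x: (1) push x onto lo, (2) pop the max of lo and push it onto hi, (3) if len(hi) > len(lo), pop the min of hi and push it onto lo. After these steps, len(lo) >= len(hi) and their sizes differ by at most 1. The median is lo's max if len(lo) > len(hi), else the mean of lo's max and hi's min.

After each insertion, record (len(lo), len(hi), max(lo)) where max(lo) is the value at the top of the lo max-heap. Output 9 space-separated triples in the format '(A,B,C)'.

Step 1: insert 39 -> lo=[39] hi=[] -> (len(lo)=1, len(hi)=0, max(lo)=39)
Step 2: insert 36 -> lo=[36] hi=[39] -> (len(lo)=1, len(hi)=1, max(lo)=36)
Step 3: insert 17 -> lo=[17, 36] hi=[39] -> (len(lo)=2, len(hi)=1, max(lo)=36)
Step 4: insert 33 -> lo=[17, 33] hi=[36, 39] -> (len(lo)=2, len(hi)=2, max(lo)=33)
Step 5: insert 21 -> lo=[17, 21, 33] hi=[36, 39] -> (len(lo)=3, len(hi)=2, max(lo)=33)
Step 6: insert 27 -> lo=[17, 21, 27] hi=[33, 36, 39] -> (len(lo)=3, len(hi)=3, max(lo)=27)
Step 7: insert 5 -> lo=[5, 17, 21, 27] hi=[33, 36, 39] -> (len(lo)=4, len(hi)=3, max(lo)=27)
Step 8: insert 11 -> lo=[5, 11, 17, 21] hi=[27, 33, 36, 39] -> (len(lo)=4, len(hi)=4, max(lo)=21)
Step 9: insert 28 -> lo=[5, 11, 17, 21, 27] hi=[28, 33, 36, 39] -> (len(lo)=5, len(hi)=4, max(lo)=27)

Answer: (1,0,39) (1,1,36) (2,1,36) (2,2,33) (3,2,33) (3,3,27) (4,3,27) (4,4,21) (5,4,27)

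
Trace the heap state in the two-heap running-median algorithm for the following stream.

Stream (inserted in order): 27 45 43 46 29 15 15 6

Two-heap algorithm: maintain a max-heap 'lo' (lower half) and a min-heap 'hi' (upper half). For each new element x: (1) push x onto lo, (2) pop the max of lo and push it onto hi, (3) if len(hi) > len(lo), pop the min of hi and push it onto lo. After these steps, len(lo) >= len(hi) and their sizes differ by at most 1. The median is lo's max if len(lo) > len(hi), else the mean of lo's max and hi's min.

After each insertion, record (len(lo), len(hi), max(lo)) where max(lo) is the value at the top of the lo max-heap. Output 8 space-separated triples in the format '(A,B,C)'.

Answer: (1,0,27) (1,1,27) (2,1,43) (2,2,43) (3,2,43) (3,3,29) (4,3,29) (4,4,27)

Derivation:
Step 1: insert 27 -> lo=[27] hi=[] -> (len(lo)=1, len(hi)=0, max(lo)=27)
Step 2: insert 45 -> lo=[27] hi=[45] -> (len(lo)=1, len(hi)=1, max(lo)=27)
Step 3: insert 43 -> lo=[27, 43] hi=[45] -> (len(lo)=2, len(hi)=1, max(lo)=43)
Step 4: insert 46 -> lo=[27, 43] hi=[45, 46] -> (len(lo)=2, len(hi)=2, max(lo)=43)
Step 5: insert 29 -> lo=[27, 29, 43] hi=[45, 46] -> (len(lo)=3, len(hi)=2, max(lo)=43)
Step 6: insert 15 -> lo=[15, 27, 29] hi=[43, 45, 46] -> (len(lo)=3, len(hi)=3, max(lo)=29)
Step 7: insert 15 -> lo=[15, 15, 27, 29] hi=[43, 45, 46] -> (len(lo)=4, len(hi)=3, max(lo)=29)
Step 8: insert 6 -> lo=[6, 15, 15, 27] hi=[29, 43, 45, 46] -> (len(lo)=4, len(hi)=4, max(lo)=27)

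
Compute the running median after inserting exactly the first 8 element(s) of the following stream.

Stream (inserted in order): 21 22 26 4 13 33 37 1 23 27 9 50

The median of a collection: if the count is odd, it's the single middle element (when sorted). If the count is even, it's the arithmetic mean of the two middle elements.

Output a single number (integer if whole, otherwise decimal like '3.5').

Answer: 21.5

Derivation:
Step 1: insert 21 -> lo=[21] (size 1, max 21) hi=[] (size 0) -> median=21
Step 2: insert 22 -> lo=[21] (size 1, max 21) hi=[22] (size 1, min 22) -> median=21.5
Step 3: insert 26 -> lo=[21, 22] (size 2, max 22) hi=[26] (size 1, min 26) -> median=22
Step 4: insert 4 -> lo=[4, 21] (size 2, max 21) hi=[22, 26] (size 2, min 22) -> median=21.5
Step 5: insert 13 -> lo=[4, 13, 21] (size 3, max 21) hi=[22, 26] (size 2, min 22) -> median=21
Step 6: insert 33 -> lo=[4, 13, 21] (size 3, max 21) hi=[22, 26, 33] (size 3, min 22) -> median=21.5
Step 7: insert 37 -> lo=[4, 13, 21, 22] (size 4, max 22) hi=[26, 33, 37] (size 3, min 26) -> median=22
Step 8: insert 1 -> lo=[1, 4, 13, 21] (size 4, max 21) hi=[22, 26, 33, 37] (size 4, min 22) -> median=21.5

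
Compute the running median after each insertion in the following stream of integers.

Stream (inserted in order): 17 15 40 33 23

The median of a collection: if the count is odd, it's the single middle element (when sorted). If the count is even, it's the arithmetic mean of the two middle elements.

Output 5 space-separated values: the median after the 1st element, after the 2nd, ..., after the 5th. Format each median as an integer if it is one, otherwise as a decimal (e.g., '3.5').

Step 1: insert 17 -> lo=[17] (size 1, max 17) hi=[] (size 0) -> median=17
Step 2: insert 15 -> lo=[15] (size 1, max 15) hi=[17] (size 1, min 17) -> median=16
Step 3: insert 40 -> lo=[15, 17] (size 2, max 17) hi=[40] (size 1, min 40) -> median=17
Step 4: insert 33 -> lo=[15, 17] (size 2, max 17) hi=[33, 40] (size 2, min 33) -> median=25
Step 5: insert 23 -> lo=[15, 17, 23] (size 3, max 23) hi=[33, 40] (size 2, min 33) -> median=23

Answer: 17 16 17 25 23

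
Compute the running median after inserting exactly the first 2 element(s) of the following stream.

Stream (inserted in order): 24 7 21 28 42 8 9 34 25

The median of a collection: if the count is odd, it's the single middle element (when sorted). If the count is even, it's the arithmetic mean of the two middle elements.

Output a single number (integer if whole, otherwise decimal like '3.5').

Answer: 15.5

Derivation:
Step 1: insert 24 -> lo=[24] (size 1, max 24) hi=[] (size 0) -> median=24
Step 2: insert 7 -> lo=[7] (size 1, max 7) hi=[24] (size 1, min 24) -> median=15.5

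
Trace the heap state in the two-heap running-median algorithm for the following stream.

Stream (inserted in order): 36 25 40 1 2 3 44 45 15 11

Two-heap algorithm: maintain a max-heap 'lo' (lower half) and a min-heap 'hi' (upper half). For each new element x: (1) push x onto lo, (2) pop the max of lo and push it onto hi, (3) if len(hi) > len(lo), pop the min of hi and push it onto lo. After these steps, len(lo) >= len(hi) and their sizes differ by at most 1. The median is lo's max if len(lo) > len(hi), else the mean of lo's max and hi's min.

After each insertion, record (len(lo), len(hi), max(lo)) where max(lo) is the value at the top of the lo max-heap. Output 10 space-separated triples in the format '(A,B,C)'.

Answer: (1,0,36) (1,1,25) (2,1,36) (2,2,25) (3,2,25) (3,3,3) (4,3,25) (4,4,25) (5,4,25) (5,5,15)

Derivation:
Step 1: insert 36 -> lo=[36] hi=[] -> (len(lo)=1, len(hi)=0, max(lo)=36)
Step 2: insert 25 -> lo=[25] hi=[36] -> (len(lo)=1, len(hi)=1, max(lo)=25)
Step 3: insert 40 -> lo=[25, 36] hi=[40] -> (len(lo)=2, len(hi)=1, max(lo)=36)
Step 4: insert 1 -> lo=[1, 25] hi=[36, 40] -> (len(lo)=2, len(hi)=2, max(lo)=25)
Step 5: insert 2 -> lo=[1, 2, 25] hi=[36, 40] -> (len(lo)=3, len(hi)=2, max(lo)=25)
Step 6: insert 3 -> lo=[1, 2, 3] hi=[25, 36, 40] -> (len(lo)=3, len(hi)=3, max(lo)=3)
Step 7: insert 44 -> lo=[1, 2, 3, 25] hi=[36, 40, 44] -> (len(lo)=4, len(hi)=3, max(lo)=25)
Step 8: insert 45 -> lo=[1, 2, 3, 25] hi=[36, 40, 44, 45] -> (len(lo)=4, len(hi)=4, max(lo)=25)
Step 9: insert 15 -> lo=[1, 2, 3, 15, 25] hi=[36, 40, 44, 45] -> (len(lo)=5, len(hi)=4, max(lo)=25)
Step 10: insert 11 -> lo=[1, 2, 3, 11, 15] hi=[25, 36, 40, 44, 45] -> (len(lo)=5, len(hi)=5, max(lo)=15)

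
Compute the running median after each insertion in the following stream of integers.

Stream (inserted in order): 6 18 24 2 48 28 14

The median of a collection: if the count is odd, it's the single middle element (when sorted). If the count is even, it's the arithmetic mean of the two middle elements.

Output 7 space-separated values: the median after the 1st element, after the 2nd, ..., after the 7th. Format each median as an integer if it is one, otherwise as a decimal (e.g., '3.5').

Step 1: insert 6 -> lo=[6] (size 1, max 6) hi=[] (size 0) -> median=6
Step 2: insert 18 -> lo=[6] (size 1, max 6) hi=[18] (size 1, min 18) -> median=12
Step 3: insert 24 -> lo=[6, 18] (size 2, max 18) hi=[24] (size 1, min 24) -> median=18
Step 4: insert 2 -> lo=[2, 6] (size 2, max 6) hi=[18, 24] (size 2, min 18) -> median=12
Step 5: insert 48 -> lo=[2, 6, 18] (size 3, max 18) hi=[24, 48] (size 2, min 24) -> median=18
Step 6: insert 28 -> lo=[2, 6, 18] (size 3, max 18) hi=[24, 28, 48] (size 3, min 24) -> median=21
Step 7: insert 14 -> lo=[2, 6, 14, 18] (size 4, max 18) hi=[24, 28, 48] (size 3, min 24) -> median=18

Answer: 6 12 18 12 18 21 18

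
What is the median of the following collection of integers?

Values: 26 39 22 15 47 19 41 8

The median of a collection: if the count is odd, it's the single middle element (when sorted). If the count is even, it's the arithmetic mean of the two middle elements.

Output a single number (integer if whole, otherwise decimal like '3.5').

Step 1: insert 26 -> lo=[26] (size 1, max 26) hi=[] (size 0) -> median=26
Step 2: insert 39 -> lo=[26] (size 1, max 26) hi=[39] (size 1, min 39) -> median=32.5
Step 3: insert 22 -> lo=[22, 26] (size 2, max 26) hi=[39] (size 1, min 39) -> median=26
Step 4: insert 15 -> lo=[15, 22] (size 2, max 22) hi=[26, 39] (size 2, min 26) -> median=24
Step 5: insert 47 -> lo=[15, 22, 26] (size 3, max 26) hi=[39, 47] (size 2, min 39) -> median=26
Step 6: insert 19 -> lo=[15, 19, 22] (size 3, max 22) hi=[26, 39, 47] (size 3, min 26) -> median=24
Step 7: insert 41 -> lo=[15, 19, 22, 26] (size 4, max 26) hi=[39, 41, 47] (size 3, min 39) -> median=26
Step 8: insert 8 -> lo=[8, 15, 19, 22] (size 4, max 22) hi=[26, 39, 41, 47] (size 4, min 26) -> median=24

Answer: 24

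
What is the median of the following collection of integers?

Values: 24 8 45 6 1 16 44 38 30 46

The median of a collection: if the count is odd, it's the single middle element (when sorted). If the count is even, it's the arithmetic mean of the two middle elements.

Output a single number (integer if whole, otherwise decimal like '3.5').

Answer: 27

Derivation:
Step 1: insert 24 -> lo=[24] (size 1, max 24) hi=[] (size 0) -> median=24
Step 2: insert 8 -> lo=[8] (size 1, max 8) hi=[24] (size 1, min 24) -> median=16
Step 3: insert 45 -> lo=[8, 24] (size 2, max 24) hi=[45] (size 1, min 45) -> median=24
Step 4: insert 6 -> lo=[6, 8] (size 2, max 8) hi=[24, 45] (size 2, min 24) -> median=16
Step 5: insert 1 -> lo=[1, 6, 8] (size 3, max 8) hi=[24, 45] (size 2, min 24) -> median=8
Step 6: insert 16 -> lo=[1, 6, 8] (size 3, max 8) hi=[16, 24, 45] (size 3, min 16) -> median=12
Step 7: insert 44 -> lo=[1, 6, 8, 16] (size 4, max 16) hi=[24, 44, 45] (size 3, min 24) -> median=16
Step 8: insert 38 -> lo=[1, 6, 8, 16] (size 4, max 16) hi=[24, 38, 44, 45] (size 4, min 24) -> median=20
Step 9: insert 30 -> lo=[1, 6, 8, 16, 24] (size 5, max 24) hi=[30, 38, 44, 45] (size 4, min 30) -> median=24
Step 10: insert 46 -> lo=[1, 6, 8, 16, 24] (size 5, max 24) hi=[30, 38, 44, 45, 46] (size 5, min 30) -> median=27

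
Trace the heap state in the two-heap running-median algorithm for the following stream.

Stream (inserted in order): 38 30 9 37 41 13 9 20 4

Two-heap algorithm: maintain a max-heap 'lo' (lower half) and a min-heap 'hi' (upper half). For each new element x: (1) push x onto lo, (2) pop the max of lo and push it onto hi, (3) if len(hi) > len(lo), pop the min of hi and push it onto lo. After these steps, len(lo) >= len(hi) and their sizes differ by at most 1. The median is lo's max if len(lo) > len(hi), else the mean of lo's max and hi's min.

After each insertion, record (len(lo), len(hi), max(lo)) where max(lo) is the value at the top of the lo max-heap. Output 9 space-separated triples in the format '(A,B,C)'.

Step 1: insert 38 -> lo=[38] hi=[] -> (len(lo)=1, len(hi)=0, max(lo)=38)
Step 2: insert 30 -> lo=[30] hi=[38] -> (len(lo)=1, len(hi)=1, max(lo)=30)
Step 3: insert 9 -> lo=[9, 30] hi=[38] -> (len(lo)=2, len(hi)=1, max(lo)=30)
Step 4: insert 37 -> lo=[9, 30] hi=[37, 38] -> (len(lo)=2, len(hi)=2, max(lo)=30)
Step 5: insert 41 -> lo=[9, 30, 37] hi=[38, 41] -> (len(lo)=3, len(hi)=2, max(lo)=37)
Step 6: insert 13 -> lo=[9, 13, 30] hi=[37, 38, 41] -> (len(lo)=3, len(hi)=3, max(lo)=30)
Step 7: insert 9 -> lo=[9, 9, 13, 30] hi=[37, 38, 41] -> (len(lo)=4, len(hi)=3, max(lo)=30)
Step 8: insert 20 -> lo=[9, 9, 13, 20] hi=[30, 37, 38, 41] -> (len(lo)=4, len(hi)=4, max(lo)=20)
Step 9: insert 4 -> lo=[4, 9, 9, 13, 20] hi=[30, 37, 38, 41] -> (len(lo)=5, len(hi)=4, max(lo)=20)

Answer: (1,0,38) (1,1,30) (2,1,30) (2,2,30) (3,2,37) (3,3,30) (4,3,30) (4,4,20) (5,4,20)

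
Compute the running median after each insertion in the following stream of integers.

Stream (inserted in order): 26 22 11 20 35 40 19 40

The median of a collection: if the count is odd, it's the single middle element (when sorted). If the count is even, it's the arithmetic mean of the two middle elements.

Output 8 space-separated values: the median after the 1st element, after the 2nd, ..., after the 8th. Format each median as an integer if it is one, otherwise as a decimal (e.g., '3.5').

Answer: 26 24 22 21 22 24 22 24

Derivation:
Step 1: insert 26 -> lo=[26] (size 1, max 26) hi=[] (size 0) -> median=26
Step 2: insert 22 -> lo=[22] (size 1, max 22) hi=[26] (size 1, min 26) -> median=24
Step 3: insert 11 -> lo=[11, 22] (size 2, max 22) hi=[26] (size 1, min 26) -> median=22
Step 4: insert 20 -> lo=[11, 20] (size 2, max 20) hi=[22, 26] (size 2, min 22) -> median=21
Step 5: insert 35 -> lo=[11, 20, 22] (size 3, max 22) hi=[26, 35] (size 2, min 26) -> median=22
Step 6: insert 40 -> lo=[11, 20, 22] (size 3, max 22) hi=[26, 35, 40] (size 3, min 26) -> median=24
Step 7: insert 19 -> lo=[11, 19, 20, 22] (size 4, max 22) hi=[26, 35, 40] (size 3, min 26) -> median=22
Step 8: insert 40 -> lo=[11, 19, 20, 22] (size 4, max 22) hi=[26, 35, 40, 40] (size 4, min 26) -> median=24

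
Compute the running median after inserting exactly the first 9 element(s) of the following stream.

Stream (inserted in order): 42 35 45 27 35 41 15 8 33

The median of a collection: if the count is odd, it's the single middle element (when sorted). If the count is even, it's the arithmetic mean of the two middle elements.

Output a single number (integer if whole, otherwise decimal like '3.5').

Answer: 35

Derivation:
Step 1: insert 42 -> lo=[42] (size 1, max 42) hi=[] (size 0) -> median=42
Step 2: insert 35 -> lo=[35] (size 1, max 35) hi=[42] (size 1, min 42) -> median=38.5
Step 3: insert 45 -> lo=[35, 42] (size 2, max 42) hi=[45] (size 1, min 45) -> median=42
Step 4: insert 27 -> lo=[27, 35] (size 2, max 35) hi=[42, 45] (size 2, min 42) -> median=38.5
Step 5: insert 35 -> lo=[27, 35, 35] (size 3, max 35) hi=[42, 45] (size 2, min 42) -> median=35
Step 6: insert 41 -> lo=[27, 35, 35] (size 3, max 35) hi=[41, 42, 45] (size 3, min 41) -> median=38
Step 7: insert 15 -> lo=[15, 27, 35, 35] (size 4, max 35) hi=[41, 42, 45] (size 3, min 41) -> median=35
Step 8: insert 8 -> lo=[8, 15, 27, 35] (size 4, max 35) hi=[35, 41, 42, 45] (size 4, min 35) -> median=35
Step 9: insert 33 -> lo=[8, 15, 27, 33, 35] (size 5, max 35) hi=[35, 41, 42, 45] (size 4, min 35) -> median=35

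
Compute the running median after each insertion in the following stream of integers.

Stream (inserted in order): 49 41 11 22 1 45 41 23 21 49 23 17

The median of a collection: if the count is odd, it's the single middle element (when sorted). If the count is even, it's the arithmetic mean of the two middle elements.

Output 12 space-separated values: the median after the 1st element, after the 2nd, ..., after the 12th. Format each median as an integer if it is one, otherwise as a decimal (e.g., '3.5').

Step 1: insert 49 -> lo=[49] (size 1, max 49) hi=[] (size 0) -> median=49
Step 2: insert 41 -> lo=[41] (size 1, max 41) hi=[49] (size 1, min 49) -> median=45
Step 3: insert 11 -> lo=[11, 41] (size 2, max 41) hi=[49] (size 1, min 49) -> median=41
Step 4: insert 22 -> lo=[11, 22] (size 2, max 22) hi=[41, 49] (size 2, min 41) -> median=31.5
Step 5: insert 1 -> lo=[1, 11, 22] (size 3, max 22) hi=[41, 49] (size 2, min 41) -> median=22
Step 6: insert 45 -> lo=[1, 11, 22] (size 3, max 22) hi=[41, 45, 49] (size 3, min 41) -> median=31.5
Step 7: insert 41 -> lo=[1, 11, 22, 41] (size 4, max 41) hi=[41, 45, 49] (size 3, min 41) -> median=41
Step 8: insert 23 -> lo=[1, 11, 22, 23] (size 4, max 23) hi=[41, 41, 45, 49] (size 4, min 41) -> median=32
Step 9: insert 21 -> lo=[1, 11, 21, 22, 23] (size 5, max 23) hi=[41, 41, 45, 49] (size 4, min 41) -> median=23
Step 10: insert 49 -> lo=[1, 11, 21, 22, 23] (size 5, max 23) hi=[41, 41, 45, 49, 49] (size 5, min 41) -> median=32
Step 11: insert 23 -> lo=[1, 11, 21, 22, 23, 23] (size 6, max 23) hi=[41, 41, 45, 49, 49] (size 5, min 41) -> median=23
Step 12: insert 17 -> lo=[1, 11, 17, 21, 22, 23] (size 6, max 23) hi=[23, 41, 41, 45, 49, 49] (size 6, min 23) -> median=23

Answer: 49 45 41 31.5 22 31.5 41 32 23 32 23 23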